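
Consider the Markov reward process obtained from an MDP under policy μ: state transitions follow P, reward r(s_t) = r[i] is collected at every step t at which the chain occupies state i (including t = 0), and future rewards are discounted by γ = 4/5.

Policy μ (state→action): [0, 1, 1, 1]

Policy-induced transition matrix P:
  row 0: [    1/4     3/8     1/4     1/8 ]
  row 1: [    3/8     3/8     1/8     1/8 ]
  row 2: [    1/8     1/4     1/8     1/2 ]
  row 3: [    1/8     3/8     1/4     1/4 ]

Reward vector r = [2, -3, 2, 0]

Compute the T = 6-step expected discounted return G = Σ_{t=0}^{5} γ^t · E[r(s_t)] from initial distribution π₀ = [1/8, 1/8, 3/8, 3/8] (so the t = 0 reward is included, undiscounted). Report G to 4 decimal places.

t=0: π = [0.1250, 0.1250, 0.3750, 0.3750], E[r] = 0.6250, γ^t·E[r] = 0.625000, running G = 0.625000
t=1: π = [0.1719, 0.3281, 0.1875, 0.3125], E[r] = -0.2656, γ^t·E[r] = -0.212500, running G = 0.412500
t=2: π = [0.2285, 0.3516, 0.1855, 0.2344], E[r] = -0.2266, γ^t·E[r] = -0.145000, running G = 0.267500
t=3: π = [0.2415, 0.3518, 0.1829, 0.2239], E[r] = -0.2068, γ^t·E[r] = -0.105875, running G = 0.161625
t=4: π = [0.2431, 0.3521, 0.1832, 0.2216], E[r] = -0.2038, γ^t·E[r] = -0.083488, running G = 0.078138
t=5: π = [0.2434, 0.3521, 0.1831, 0.2214], E[r] = -0.2033, γ^t·E[r] = -0.066613, running G = 0.011525

G = 0.0115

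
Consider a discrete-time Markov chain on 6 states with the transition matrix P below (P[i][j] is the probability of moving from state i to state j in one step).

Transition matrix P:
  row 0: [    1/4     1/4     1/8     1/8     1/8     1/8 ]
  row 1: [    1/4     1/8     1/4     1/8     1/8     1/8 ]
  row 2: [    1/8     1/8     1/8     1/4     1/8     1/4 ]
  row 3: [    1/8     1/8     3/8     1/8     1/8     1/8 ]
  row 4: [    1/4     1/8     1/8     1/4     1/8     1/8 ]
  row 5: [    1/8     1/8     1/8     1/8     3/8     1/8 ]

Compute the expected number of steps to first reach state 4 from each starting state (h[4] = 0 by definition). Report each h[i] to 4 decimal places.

First-step conditioning: h[4] = 0; for i ≠ 4, h[i] = 1 + Σ_k P[i][k]·h[k].
  h[0] = 1 + 1/4·h[0] + 1/4·h[1] + 1/8·h[2] + 1/8·h[3] + 1/8·h[5]
  h[1] = 1 + 1/4·h[0] + 1/8·h[1] + 1/4·h[2] + 1/8·h[3] + 1/8·h[5]
  h[2] = 1 + 1/8·h[0] + 1/8·h[1] + 1/8·h[2] + 1/4·h[3] + 1/4·h[5]
  h[3] = 1 + 1/8·h[0] + 1/8·h[1] + 3/8·h[2] + 1/8·h[3] + 1/8·h[5]
  h[5] = 1 + 1/8·h[0] + 1/8·h[1] + 1/8·h[2] + 1/8·h[3] + 1/8·h[5]
Solving the 5×5 linear system over states ≠ 4 gives exactly h = [142/23, 283/46, 275/46, 2255/368, 0, 1705/368] (h[4] = 0 is the target).

h = [6.1739, 6.1522, 5.9783, 6.1277, 0.0000, 4.6332]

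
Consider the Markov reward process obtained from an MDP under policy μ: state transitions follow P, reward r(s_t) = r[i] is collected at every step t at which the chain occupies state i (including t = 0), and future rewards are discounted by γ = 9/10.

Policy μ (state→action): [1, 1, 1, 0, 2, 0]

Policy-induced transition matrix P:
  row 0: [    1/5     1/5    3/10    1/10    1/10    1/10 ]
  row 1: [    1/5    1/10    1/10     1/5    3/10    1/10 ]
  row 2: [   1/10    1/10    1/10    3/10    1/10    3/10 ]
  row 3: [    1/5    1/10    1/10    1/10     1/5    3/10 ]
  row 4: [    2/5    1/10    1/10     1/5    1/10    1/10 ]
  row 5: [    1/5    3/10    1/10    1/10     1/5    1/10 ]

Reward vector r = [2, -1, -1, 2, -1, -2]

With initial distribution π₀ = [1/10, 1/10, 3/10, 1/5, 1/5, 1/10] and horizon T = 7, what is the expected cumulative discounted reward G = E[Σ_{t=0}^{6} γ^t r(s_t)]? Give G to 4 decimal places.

G = -0.3003

t=0: π = [0.1000, 0.1000, 0.3000, 0.2000, 0.2000, 0.1000], E[r] = -0.2000, γ^t·E[r] = -0.200000, running G = -0.200000
t=1: π = [0.2100, 0.1300, 0.1200, 0.1900, 0.1500, 0.2000], E[r] = 0.0000, γ^t·E[r] = 0.000000, running G = -0.200000
t=2: π = [0.2180, 0.1610, 0.1420, 0.1520, 0.1650, 0.1620], E[r] = -0.0520, γ^t·E[r] = -0.042120, running G = -0.242120
t=3: π = [0.2188, 0.1542, 0.1436, 0.1610, 0.1636, 0.1588], E[r] = -0.0194, γ^t·E[r] = -0.014143, running G = -0.256263
t=4: π = [0.2184, 0.1536, 0.1438, 0.1605, 0.1628, 0.1609], E[r] = -0.0243, γ^t·E[r] = -0.015969, running G = -0.272232
t=5: π = [0.2182, 0.1540, 0.1437, 0.1604, 0.1629, 0.1609], E[r] = -0.0251, γ^t·E[r] = -0.014818, running G = -0.287050
t=6: π = [0.2182, 0.1540, 0.1436, 0.1604, 0.1629, 0.1608], E[r] = -0.0249, γ^t·E[r] = -0.013245, running G = -0.300295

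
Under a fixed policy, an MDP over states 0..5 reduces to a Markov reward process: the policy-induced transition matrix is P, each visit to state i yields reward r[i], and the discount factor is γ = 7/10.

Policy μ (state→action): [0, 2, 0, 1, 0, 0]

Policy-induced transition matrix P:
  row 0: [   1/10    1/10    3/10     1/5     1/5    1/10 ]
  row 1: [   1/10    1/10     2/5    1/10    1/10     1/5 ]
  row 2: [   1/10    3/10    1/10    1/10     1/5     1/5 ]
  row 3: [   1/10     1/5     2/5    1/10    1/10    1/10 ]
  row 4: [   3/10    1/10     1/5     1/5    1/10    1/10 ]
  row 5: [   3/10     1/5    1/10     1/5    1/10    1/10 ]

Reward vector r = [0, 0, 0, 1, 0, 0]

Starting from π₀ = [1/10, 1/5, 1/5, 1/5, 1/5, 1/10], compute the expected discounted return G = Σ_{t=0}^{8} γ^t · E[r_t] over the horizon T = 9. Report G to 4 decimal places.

t=0: π = [0.1000, 0.2000, 0.2000, 0.2000, 0.2000, 0.1000], E[r] = 0.2000, γ^t·E[r] = 0.200000, running G = 0.200000
t=1: π = [0.1600, 0.1700, 0.2600, 0.1400, 0.1300, 0.1400], E[r] = 0.1400, γ^t·E[r] = 0.098000, running G = 0.298000
t=2: π = [0.1540, 0.1800, 0.2380, 0.1430, 0.1420, 0.1430], E[r] = 0.1430, γ^t·E[r] = 0.070070, running G = 0.368070
t=3: π = [0.1570, 0.1762, 0.2419, 0.1439, 0.1392, 0.1418], E[r] = 0.1439, γ^t·E[r] = 0.049358, running G = 0.417428
t=4: π = [0.1562, 0.1770, 0.2414, 0.1438, 0.1399, 0.1418], E[r] = 0.1438, γ^t·E[r] = 0.034526, running G = 0.451954
t=5: π = [0.1563, 0.1768, 0.2415, 0.1438, 0.1398, 0.1418], E[r] = 0.1438, γ^t·E[r] = 0.024167, running G = 0.476121
t=6: π = [0.1563, 0.1769, 0.2414, 0.1438, 0.1398, 0.1418], E[r] = 0.1438, γ^t·E[r] = 0.016917, running G = 0.493038
t=7: π = [0.1563, 0.1768, 0.2414, 0.1438, 0.1398, 0.1418], E[r] = 0.1438, γ^t·E[r] = 0.011842, running G = 0.504880
t=8: π = [0.1563, 0.1768, 0.2414, 0.1438, 0.1398, 0.1418], E[r] = 0.1438, γ^t·E[r] = 0.008289, running G = 0.513169

G = 0.5132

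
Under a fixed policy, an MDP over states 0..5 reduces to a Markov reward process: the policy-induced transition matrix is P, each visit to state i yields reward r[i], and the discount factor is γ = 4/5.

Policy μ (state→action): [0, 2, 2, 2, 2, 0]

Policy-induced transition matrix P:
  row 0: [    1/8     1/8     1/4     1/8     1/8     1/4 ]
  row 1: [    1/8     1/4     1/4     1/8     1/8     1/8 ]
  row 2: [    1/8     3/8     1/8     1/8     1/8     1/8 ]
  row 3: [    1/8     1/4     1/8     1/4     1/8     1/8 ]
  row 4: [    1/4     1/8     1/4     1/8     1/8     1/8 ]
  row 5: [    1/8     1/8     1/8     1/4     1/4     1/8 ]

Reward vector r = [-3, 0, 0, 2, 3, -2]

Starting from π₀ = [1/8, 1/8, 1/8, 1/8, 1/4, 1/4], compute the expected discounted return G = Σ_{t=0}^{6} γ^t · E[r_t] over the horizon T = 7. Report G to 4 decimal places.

t=0: π = [0.1250, 0.1250, 0.1250, 0.1250, 0.2500, 0.2500], E[r] = 0.1250, γ^t·E[r] = 0.125000, running G = 0.125000
t=1: π = [0.1563, 0.1875, 0.1875, 0.1719, 0.1563, 0.1406], E[r] = 0.0625, γ^t·E[r] = 0.050000, running G = 0.175000
t=2: π = [0.1445, 0.2168, 0.1875, 0.1641, 0.1426, 0.1445], E[r] = 0.0332, γ^t·E[r] = 0.021250, running G = 0.196250
t=3: π = [0.1428, 0.2195, 0.1880, 0.1636, 0.1431, 0.1431], E[r] = 0.0417, γ^t·E[r] = 0.021375, running G = 0.217625
t=4: π = [0.1429, 0.2199, 0.1882, 0.1633, 0.1429, 0.1429], E[r] = 0.0410, γ^t·E[r] = 0.016775, running G = 0.234400
t=5: π = [0.1429, 0.2199, 0.1882, 0.1633, 0.1429, 0.1429], E[r] = 0.0408, γ^t·E[r] = 0.013374, running G = 0.247774
t=6: π = [0.1429, 0.2200, 0.1882, 0.1633, 0.1429, 0.1429], E[r] = 0.0408, γ^t·E[r] = 0.010701, running G = 0.258474

G = 0.2585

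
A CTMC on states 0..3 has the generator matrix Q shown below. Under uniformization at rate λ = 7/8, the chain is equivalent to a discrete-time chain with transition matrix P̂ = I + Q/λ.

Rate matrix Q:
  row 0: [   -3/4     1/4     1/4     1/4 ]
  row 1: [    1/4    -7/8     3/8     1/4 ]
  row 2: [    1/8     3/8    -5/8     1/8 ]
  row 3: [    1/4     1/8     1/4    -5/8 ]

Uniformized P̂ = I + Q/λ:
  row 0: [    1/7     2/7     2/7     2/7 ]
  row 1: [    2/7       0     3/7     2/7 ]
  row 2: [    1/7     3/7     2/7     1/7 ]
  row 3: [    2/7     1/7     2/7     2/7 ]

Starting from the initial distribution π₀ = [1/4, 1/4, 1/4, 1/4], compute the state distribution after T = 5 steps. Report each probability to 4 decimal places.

t=0: π = [0.2500, 0.2500, 0.2500, 0.2500]
t=1: π = [0.2143, 0.2143, 0.3214, 0.2500]
t=2: π = [0.2092, 0.2347, 0.3163, 0.2398]
t=3: π = [0.2106, 0.2296, 0.3192, 0.2405]
t=4: π = [0.2100, 0.2314, 0.3185, 0.2401]
t=5: π = [0.2102, 0.2308, 0.3188, 0.2402]

π = [0.2102, 0.2308, 0.3188, 0.2402]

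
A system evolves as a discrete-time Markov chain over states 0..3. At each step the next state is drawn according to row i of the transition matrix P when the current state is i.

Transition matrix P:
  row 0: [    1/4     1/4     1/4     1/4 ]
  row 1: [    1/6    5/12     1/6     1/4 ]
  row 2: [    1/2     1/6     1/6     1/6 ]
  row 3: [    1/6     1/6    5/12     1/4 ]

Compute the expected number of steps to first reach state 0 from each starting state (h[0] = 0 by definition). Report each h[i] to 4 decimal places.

h = [0.0000, 4.1408, 2.7887, 3.8028]

First-step conditioning: h[0] = 0; for i ≠ 0, h[i] = 1 + Σ_k P[i][k]·h[k].
  h[1] = 1 + 5/12·h[1] + 1/6·h[2] + 1/4·h[3]
  h[2] = 1 + 1/6·h[1] + 1/6·h[2] + 1/6·h[3]
  h[3] = 1 + 1/6·h[1] + 5/12·h[2] + 1/4·h[3]
Solving the 3×3 linear system over states ≠ 0 gives exactly h = [0, 294/71, 198/71, 270/71] (h[0] = 0 is the target).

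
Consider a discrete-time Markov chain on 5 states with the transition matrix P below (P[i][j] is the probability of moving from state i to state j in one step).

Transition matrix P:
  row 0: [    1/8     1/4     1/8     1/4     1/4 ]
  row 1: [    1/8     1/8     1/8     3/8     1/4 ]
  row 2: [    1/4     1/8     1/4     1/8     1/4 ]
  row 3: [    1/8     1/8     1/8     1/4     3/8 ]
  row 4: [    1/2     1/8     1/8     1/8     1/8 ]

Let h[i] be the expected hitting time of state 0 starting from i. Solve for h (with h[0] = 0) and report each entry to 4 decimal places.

First-step conditioning: h[0] = 0; for i ≠ 0, h[i] = 1 + Σ_k P[i][k]·h[k].
  h[1] = 1 + 1/8·h[1] + 1/8·h[2] + 3/8·h[3] + 1/4·h[4]
  h[2] = 1 + 1/8·h[1] + 1/4·h[2] + 1/8·h[3] + 1/4·h[4]
  h[3] = 1 + 1/8·h[1] + 1/8·h[2] + 1/4·h[3] + 3/8·h[4]
  h[4] = 1 + 1/8·h[1] + 1/8·h[2] + 1/8·h[3] + 1/8·h[4]
Solving the 4×4 linear system over states ≠ 0 gives exactly h = [0, 664/157, 576/157, 640/157, 448/157] (h[0] = 0 is the target).

h = [0.0000, 4.2293, 3.6688, 4.0764, 2.8535]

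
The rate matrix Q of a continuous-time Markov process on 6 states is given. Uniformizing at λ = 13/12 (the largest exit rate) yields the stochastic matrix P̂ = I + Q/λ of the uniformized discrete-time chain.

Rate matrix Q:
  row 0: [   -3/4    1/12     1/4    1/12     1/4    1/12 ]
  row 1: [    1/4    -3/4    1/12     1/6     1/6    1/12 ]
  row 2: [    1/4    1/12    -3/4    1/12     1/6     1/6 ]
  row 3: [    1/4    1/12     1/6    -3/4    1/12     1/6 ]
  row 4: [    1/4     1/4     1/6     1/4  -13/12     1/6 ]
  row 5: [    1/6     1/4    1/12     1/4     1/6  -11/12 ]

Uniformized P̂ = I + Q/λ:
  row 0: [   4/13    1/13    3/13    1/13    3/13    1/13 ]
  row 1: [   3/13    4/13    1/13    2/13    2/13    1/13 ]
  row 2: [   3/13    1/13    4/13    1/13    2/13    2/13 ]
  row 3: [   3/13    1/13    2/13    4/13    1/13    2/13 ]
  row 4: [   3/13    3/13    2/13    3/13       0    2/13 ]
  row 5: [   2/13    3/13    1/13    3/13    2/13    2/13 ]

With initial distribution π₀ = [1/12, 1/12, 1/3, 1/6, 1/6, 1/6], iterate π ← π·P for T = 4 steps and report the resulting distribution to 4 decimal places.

t=0: π = [0.0833, 0.0833, 0.3333, 0.1667, 0.1667, 0.1667]
t=1: π = [0.2244, 0.1474, 0.1923, 0.1731, 0.1218, 0.1410]
t=2: π = [0.2372, 0.1514, 0.1785, 0.1686, 0.1391, 0.1252]
t=3: π = [0.2394, 0.1525, 0.1783, 0.1681, 0.1377, 0.1240]
t=4: π = [0.2396, 0.1524, 0.1784, 0.1677, 0.1381, 0.1237]

π = [0.2396, 0.1524, 0.1784, 0.1677, 0.1381, 0.1237]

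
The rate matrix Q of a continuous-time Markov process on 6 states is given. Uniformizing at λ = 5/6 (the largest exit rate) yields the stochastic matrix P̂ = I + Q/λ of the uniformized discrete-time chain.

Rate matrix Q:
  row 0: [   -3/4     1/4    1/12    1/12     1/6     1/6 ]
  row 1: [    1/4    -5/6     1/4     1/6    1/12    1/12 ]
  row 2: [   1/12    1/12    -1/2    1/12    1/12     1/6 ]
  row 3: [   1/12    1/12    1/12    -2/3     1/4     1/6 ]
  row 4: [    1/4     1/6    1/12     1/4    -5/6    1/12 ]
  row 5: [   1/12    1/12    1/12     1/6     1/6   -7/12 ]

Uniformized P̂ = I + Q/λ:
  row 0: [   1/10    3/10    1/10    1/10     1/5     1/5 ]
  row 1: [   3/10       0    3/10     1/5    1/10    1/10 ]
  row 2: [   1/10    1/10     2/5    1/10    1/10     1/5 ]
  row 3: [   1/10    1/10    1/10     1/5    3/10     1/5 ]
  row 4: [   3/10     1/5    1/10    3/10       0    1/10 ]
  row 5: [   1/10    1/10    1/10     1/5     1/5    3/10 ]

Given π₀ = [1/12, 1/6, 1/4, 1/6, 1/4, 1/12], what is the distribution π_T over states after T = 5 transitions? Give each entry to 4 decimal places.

t=0: π = [0.0833, 0.1667, 0.2500, 0.1667, 0.2500, 0.0833]
t=1: π = [0.1833, 0.1250, 0.2083, 0.1917, 0.1250, 0.1667]
t=2: π = [0.1500, 0.1367, 0.1875, 0.1733, 0.1608, 0.1917]
t=3: π = [0.1595, 0.1324, 0.1836, 0.1823, 0.1528, 0.1894]
t=4: π = [0.1570, 0.1339, 0.1816, 0.1810, 0.1561, 0.1904]
t=5: π = [0.1580, 0.1336, 0.1813, 0.1817, 0.1553, 0.1900]

π = [0.1580, 0.1336, 0.1813, 0.1817, 0.1553, 0.1900]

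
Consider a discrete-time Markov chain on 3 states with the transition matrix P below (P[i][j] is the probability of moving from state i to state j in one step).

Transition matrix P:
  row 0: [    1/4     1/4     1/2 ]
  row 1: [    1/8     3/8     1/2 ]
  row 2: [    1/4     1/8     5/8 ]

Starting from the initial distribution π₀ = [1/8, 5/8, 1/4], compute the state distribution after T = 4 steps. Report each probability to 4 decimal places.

π = [0.2242, 0.2045, 0.5714]

t=0: π = [0.1250, 0.6250, 0.2500]
t=1: π = [0.1719, 0.2969, 0.5313]
t=2: π = [0.2129, 0.2207, 0.5664]
t=3: π = [0.2224, 0.2068, 0.5708]
t=4: π = [0.2242, 0.2045, 0.5714]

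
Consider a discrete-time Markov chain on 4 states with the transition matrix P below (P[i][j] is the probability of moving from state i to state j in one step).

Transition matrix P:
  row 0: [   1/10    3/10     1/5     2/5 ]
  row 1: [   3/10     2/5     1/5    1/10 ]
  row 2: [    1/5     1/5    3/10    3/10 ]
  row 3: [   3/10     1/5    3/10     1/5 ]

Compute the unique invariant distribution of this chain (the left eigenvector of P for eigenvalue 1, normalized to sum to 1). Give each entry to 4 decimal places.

Balance equations π_j = Σ_i π_i·P[i][j]:
  π_0 = 1/10·π_0 + 3/10·π_1 + 1/5·π_2 + 3/10·π_3
  π_1 = 3/10·π_0 + 2/5·π_1 + 1/5·π_2 + 1/5·π_3
  π_2 = 1/5·π_0 + 1/5·π_1 + 3/10·π_2 + 3/10·π_3
  normalize: π_0 + π_1 + π_2 + π_3 = 1
Solving the linear system gives exactly π = [218/951, 265/951, 79/317, 77/317].

π = [0.2292, 0.2787, 0.2492, 0.2429]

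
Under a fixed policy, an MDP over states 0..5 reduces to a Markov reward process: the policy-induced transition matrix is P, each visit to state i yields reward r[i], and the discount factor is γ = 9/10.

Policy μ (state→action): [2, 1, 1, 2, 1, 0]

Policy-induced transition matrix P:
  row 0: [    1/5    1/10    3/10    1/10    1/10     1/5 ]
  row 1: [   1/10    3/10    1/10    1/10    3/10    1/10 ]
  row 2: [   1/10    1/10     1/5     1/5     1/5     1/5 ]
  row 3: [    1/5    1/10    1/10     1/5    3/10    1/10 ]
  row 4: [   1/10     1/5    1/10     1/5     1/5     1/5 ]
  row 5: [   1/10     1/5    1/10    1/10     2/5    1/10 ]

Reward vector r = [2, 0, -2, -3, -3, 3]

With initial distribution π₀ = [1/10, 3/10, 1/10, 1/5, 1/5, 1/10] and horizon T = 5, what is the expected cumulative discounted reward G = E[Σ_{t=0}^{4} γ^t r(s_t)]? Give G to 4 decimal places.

G = -3.3405

t=0: π = [0.1000, 0.3000, 0.1000, 0.2000, 0.2000, 0.1000], E[r] = -0.9000, γ^t·E[r] = -0.900000, running G = -0.900000
t=1: π = [0.1300, 0.1900, 0.1300, 0.1500, 0.2600, 0.1400], E[r] = -0.8100, γ^t·E[r] = -0.729000, running G = -1.629000
t=2: π = [0.1280, 0.1780, 0.1390, 0.1540, 0.2490, 0.1520], E[r] = -0.7750, γ^t·E[r] = -0.627750, running G = -2.256750
t=3: π = [0.1282, 0.1757, 0.1395, 0.1542, 0.2508, 0.1516], E[r] = -0.7828, γ^t·E[r] = -0.570661, running G = -2.827411
t=4: π = [0.1282, 0.1754, 0.1396, 0.1545, 0.2505, 0.1519], E[r] = -0.7820, γ^t·E[r] = -0.513051, running G = -3.340462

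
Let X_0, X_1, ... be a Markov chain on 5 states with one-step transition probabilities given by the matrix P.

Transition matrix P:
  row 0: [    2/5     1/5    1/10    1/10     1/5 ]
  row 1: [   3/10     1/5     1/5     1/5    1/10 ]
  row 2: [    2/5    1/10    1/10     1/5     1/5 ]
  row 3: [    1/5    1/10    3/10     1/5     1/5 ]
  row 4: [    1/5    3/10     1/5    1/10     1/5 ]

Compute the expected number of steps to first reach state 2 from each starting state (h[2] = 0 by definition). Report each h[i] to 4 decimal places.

h = [6.0540, 5.3887, 0.0000, 4.7826, 5.3821]

First-step conditioning: h[2] = 0; for i ≠ 2, h[i] = 1 + Σ_k P[i][k]·h[k].
  h[0] = 1 + 2/5·h[0] + 1/5·h[1] + 1/10·h[3] + 1/5·h[4]
  h[1] = 1 + 3/10·h[0] + 1/5·h[1] + 1/5·h[3] + 1/10·h[4]
  h[3] = 1 + 1/5·h[0] + 1/10·h[1] + 1/5·h[3] + 1/5·h[4]
  h[4] = 1 + 1/5·h[0] + 3/10·h[1] + 1/10·h[3] + 1/5·h[4]
Solving the 4×4 linear system over states ≠ 2 gives exactly h = [4595/759, 4090/759, 0, 110/23, 4085/759] (h[2] = 0 is the target).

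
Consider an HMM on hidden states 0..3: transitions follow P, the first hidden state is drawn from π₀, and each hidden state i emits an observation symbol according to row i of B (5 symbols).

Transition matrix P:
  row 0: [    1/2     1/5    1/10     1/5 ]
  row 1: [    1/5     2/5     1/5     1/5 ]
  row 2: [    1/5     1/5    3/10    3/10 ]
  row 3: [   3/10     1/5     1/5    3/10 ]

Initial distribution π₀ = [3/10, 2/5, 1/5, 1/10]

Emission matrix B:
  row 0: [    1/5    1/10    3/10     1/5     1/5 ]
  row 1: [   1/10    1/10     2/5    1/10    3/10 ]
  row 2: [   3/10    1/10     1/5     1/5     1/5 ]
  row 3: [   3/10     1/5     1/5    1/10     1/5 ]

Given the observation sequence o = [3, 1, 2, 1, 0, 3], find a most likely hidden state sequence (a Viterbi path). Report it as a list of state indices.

path = [0, 0, 0, 0, 0, 0]

t=0: δ = [6.000e-02, 4.000e-02, 4.000e-02, 1.000e-02]  (obs o_0=3)
t=1: δ = [3.000e-03, 1.600e-03, 1.200e-03, 2.400e-03]  ψ = [0, 1, 2, 0]  (obs o_1=1)
t=2: δ = [4.500e-04, 2.560e-04, 9.600e-05, 1.440e-04]  ψ = [0, 1, 3, 3]  (obs o_2=2)
t=3: δ = [2.250e-05, 1.024e-05, 5.120e-06, 1.800e-05]  ψ = [0, 1, 1, 0]  (obs o_3=1)
t=4: δ = [2.250e-06, 4.500e-07, 1.080e-06, 1.620e-06]  ψ = [0, 0, 3, 3]  (obs o_4=0)
t=5: δ = [2.250e-07, 4.500e-08, 6.480e-08, 4.860e-08]  ψ = [0, 0, 2, 3]  (obs o_5=3)
backtrack: best end state = 0; path = [0, 0, 0, 0, 0, 0]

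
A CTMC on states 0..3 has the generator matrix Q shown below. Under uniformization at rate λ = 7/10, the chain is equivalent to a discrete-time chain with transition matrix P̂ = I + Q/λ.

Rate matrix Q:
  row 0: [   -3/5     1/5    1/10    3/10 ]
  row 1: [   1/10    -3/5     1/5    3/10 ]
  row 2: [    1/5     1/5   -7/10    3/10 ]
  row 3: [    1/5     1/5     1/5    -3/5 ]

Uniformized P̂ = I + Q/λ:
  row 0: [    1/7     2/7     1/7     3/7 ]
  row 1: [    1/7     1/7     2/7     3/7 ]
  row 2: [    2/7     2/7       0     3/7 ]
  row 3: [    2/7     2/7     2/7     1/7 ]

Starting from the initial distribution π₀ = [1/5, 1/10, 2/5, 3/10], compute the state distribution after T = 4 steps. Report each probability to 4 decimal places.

t=0: π = [0.2000, 0.1000, 0.4000, 0.3000]
t=1: π = [0.2429, 0.2714, 0.1429, 0.3429]
t=2: π = [0.2122, 0.2469, 0.2102, 0.3306]
t=3: π = [0.2201, 0.2504, 0.1953, 0.3341]
t=4: π = [0.2185, 0.2499, 0.1985, 0.3331]

π = [0.2185, 0.2499, 0.1985, 0.3331]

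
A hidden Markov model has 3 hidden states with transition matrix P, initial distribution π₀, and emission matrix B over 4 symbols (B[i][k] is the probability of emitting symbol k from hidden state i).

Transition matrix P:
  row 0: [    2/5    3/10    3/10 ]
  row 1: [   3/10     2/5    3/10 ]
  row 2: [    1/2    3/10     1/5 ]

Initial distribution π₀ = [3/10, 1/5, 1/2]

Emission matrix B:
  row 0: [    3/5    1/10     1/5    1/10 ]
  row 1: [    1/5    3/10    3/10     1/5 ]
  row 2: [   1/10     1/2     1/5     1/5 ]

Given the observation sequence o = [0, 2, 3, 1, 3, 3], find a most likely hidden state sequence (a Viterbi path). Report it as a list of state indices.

path = [0, 1, 1, 1, 1, 1]

t=0: δ = [1.800e-01, 4.000e-02, 5.000e-02]  (obs o_0=0)
t=1: δ = [1.440e-02, 1.620e-02, 1.080e-02]  ψ = [0, 0, 0]  (obs o_1=2)
t=2: δ = [5.760e-04, 1.296e-03, 9.720e-04]  ψ = [0, 1, 1]  (obs o_2=3)
t=3: δ = [4.860e-05, 1.555e-04, 1.944e-04]  ψ = [2, 1, 1]  (obs o_3=1)
t=4: δ = [9.720e-06, 1.244e-05, 9.331e-06]  ψ = [2, 1, 1]  (obs o_4=3)
t=5: δ = [4.666e-07, 9.953e-07, 7.465e-07]  ψ = [2, 1, 1]  (obs o_5=3)
backtrack: best end state = 1; path = [0, 1, 1, 1, 1, 1]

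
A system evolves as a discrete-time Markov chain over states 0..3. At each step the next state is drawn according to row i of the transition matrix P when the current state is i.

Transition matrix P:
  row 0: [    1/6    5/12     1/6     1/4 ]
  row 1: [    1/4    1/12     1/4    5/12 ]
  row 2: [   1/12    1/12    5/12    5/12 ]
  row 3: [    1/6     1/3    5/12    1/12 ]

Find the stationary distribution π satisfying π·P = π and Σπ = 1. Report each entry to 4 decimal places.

Balance equations π_j = Σ_i π_i·P[i][j]:
  π_0 = 1/6·π_0 + 1/4·π_1 + 1/12·π_2 + 1/6·π_3
  π_1 = 5/12·π_0 + 1/12·π_1 + 1/12·π_2 + 1/3·π_3
  π_2 = 1/6·π_0 + 1/4·π_1 + 5/12·π_2 + 5/12·π_3
  normalize: π_0 + π_1 + π_2 + π_3 = 1
Solving the linear system gives exactly π = [157/1010, 421/2020, 693/2020, 148/505].

π = [0.1554, 0.2084, 0.3431, 0.2931]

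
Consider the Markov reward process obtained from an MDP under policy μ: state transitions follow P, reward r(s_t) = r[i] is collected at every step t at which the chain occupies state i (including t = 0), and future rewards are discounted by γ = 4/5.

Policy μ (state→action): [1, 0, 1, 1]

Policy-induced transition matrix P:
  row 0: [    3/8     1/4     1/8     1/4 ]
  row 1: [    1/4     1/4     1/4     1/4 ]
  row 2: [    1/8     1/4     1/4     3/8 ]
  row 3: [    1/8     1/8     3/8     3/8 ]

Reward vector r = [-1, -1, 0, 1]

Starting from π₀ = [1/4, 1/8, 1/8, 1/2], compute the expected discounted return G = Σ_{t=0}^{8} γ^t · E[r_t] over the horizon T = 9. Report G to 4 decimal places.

t=0: π = [0.2500, 0.1250, 0.1250, 0.5000], E[r] = 0.1250, γ^t·E[r] = 0.125000, running G = 0.125000
t=1: π = [0.2031, 0.1875, 0.2813, 0.3281], E[r] = -0.0625, γ^t·E[r] = -0.050000, running G = 0.075000
t=2: π = [0.1992, 0.2090, 0.2656, 0.3262], E[r] = -0.0820, γ^t·E[r] = -0.052500, running G = 0.022500
t=3: π = [0.2009, 0.2092, 0.2659, 0.3240], E[r] = -0.0862, γ^t·E[r] = -0.044125, running G = -0.021625
t=4: π = [0.2014, 0.2095, 0.2654, 0.3237], E[r] = -0.0872, γ^t·E[r] = -0.035700, running G = -0.057325
t=5: π = [0.2015, 0.2095, 0.2653, 0.3236], E[r] = -0.0874, γ^t·E[r] = -0.028649, running G = -0.085974
t=6: π = [0.2016, 0.2095, 0.2653, 0.3236], E[r] = -0.0875, γ^t·E[r] = -0.022939, running G = -0.108912
t=7: π = [0.2016, 0.2095, 0.2653, 0.3236], E[r] = -0.0875, γ^t·E[r] = -0.018355, running G = -0.127268
t=8: π = [0.2016, 0.2095, 0.2653, 0.3236], E[r] = -0.0875, γ^t·E[r] = -0.014685, running G = -0.141953

G = -0.1420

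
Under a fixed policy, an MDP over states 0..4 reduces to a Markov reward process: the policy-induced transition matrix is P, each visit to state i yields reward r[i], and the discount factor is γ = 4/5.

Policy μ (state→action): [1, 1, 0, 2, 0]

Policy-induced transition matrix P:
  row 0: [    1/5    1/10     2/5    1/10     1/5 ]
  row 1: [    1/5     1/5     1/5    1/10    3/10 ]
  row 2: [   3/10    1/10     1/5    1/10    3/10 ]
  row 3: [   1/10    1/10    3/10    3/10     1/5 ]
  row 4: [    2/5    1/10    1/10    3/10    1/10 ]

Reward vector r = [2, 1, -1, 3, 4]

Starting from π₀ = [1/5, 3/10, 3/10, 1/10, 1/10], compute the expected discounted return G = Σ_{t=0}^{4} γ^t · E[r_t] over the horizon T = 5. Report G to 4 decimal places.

G = 5.2853

t=0: π = [0.2000, 0.3000, 0.3000, 0.1000, 0.1000], E[r] = 1.1000, γ^t·E[r] = 1.100000, running G = 1.100000
t=1: π = [0.2400, 0.1300, 0.2400, 0.1400, 0.2500], E[r] = 1.7900, γ^t·E[r] = 1.432000, running G = 2.532000
t=2: π = [0.2600, 0.1130, 0.2370, 0.1780, 0.2120], E[r] = 1.7780, γ^t·E[r] = 1.137920, running G = 3.669920
t=3: π = [0.2483, 0.1113, 0.2486, 0.1780, 0.2138], E[r] = 1.7485, γ^t·E[r] = 0.895232, running G = 4.565152
t=4: π = [0.2498, 0.1111, 0.2461, 0.1784, 0.2146], E[r] = 1.7582, γ^t·E[r] = 0.720163, running G = 5.285315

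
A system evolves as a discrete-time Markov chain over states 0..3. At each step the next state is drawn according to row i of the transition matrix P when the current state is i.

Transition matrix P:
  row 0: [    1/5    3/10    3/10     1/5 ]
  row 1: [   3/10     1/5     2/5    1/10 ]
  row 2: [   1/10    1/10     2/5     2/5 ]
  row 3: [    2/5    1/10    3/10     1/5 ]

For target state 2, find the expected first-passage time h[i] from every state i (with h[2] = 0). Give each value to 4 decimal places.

h = [3.0857, 2.8000, 0.0000, 3.1429]

First-step conditioning: h[2] = 0; for i ≠ 2, h[i] = 1 + Σ_k P[i][k]·h[k].
  h[0] = 1 + 1/5·h[0] + 3/10·h[1] + 1/5·h[3]
  h[1] = 1 + 3/10·h[0] + 1/5·h[1] + 1/10·h[3]
  h[3] = 1 + 2/5·h[0] + 1/10·h[1] + 1/5·h[3]
Solving the 3×3 linear system over states ≠ 2 gives exactly h = [108/35, 14/5, 0, 22/7] (h[2] = 0 is the target).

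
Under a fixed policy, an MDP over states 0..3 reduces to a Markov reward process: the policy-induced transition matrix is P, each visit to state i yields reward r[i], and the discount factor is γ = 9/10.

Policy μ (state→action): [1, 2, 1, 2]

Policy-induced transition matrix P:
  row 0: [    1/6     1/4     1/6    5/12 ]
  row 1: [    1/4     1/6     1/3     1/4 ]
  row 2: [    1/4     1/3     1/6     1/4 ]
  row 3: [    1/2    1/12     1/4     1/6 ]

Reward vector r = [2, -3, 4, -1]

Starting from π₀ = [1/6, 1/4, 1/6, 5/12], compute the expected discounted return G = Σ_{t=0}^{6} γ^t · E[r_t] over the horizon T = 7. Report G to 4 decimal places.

G = 2.5363

t=0: π = [0.1667, 0.2500, 0.1667, 0.4167], E[r] = -0.1667, γ^t·E[r] = -0.166667, running G = -0.166667
t=1: π = [0.3403, 0.1736, 0.2431, 0.2431], E[r] = 0.8889, γ^t·E[r] = 0.800000, running G = 0.633333
t=2: π = [0.2824, 0.2153, 0.2159, 0.2865], E[r] = 0.4959, γ^t·E[r] = 0.401719, running G = 1.035052
t=3: π = [0.2981, 0.2023, 0.2264, 0.2732], E[r] = 0.6217, γ^t·E[r] = 0.453234, running G = 1.488286
t=4: π = [0.2935, 0.2065, 0.2232, 0.2769], E[r] = 0.5832, γ^t·E[r] = 0.382622, running G = 1.870909
t=5: π = [0.2948, 0.2052, 0.2242, 0.2758], E[r] = 0.5946, γ^t·E[r] = 0.351120, running G = 2.222028
t=6: π = [0.2944, 0.2056, 0.2239, 0.2761], E[r] = 0.5913, γ^t·E[r] = 0.314224, running G = 2.536252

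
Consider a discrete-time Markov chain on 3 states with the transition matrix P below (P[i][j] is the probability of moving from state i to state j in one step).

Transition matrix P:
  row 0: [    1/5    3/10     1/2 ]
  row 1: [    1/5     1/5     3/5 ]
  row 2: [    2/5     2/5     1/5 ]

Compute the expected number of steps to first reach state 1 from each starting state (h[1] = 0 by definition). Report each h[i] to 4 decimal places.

First-step conditioning: h[1] = 0; for i ≠ 1, h[i] = 1 + Σ_k P[i][k]·h[k].
  h[0] = 1 + 1/5·h[0] + 1/2·h[2]
  h[2] = 1 + 2/5·h[0] + 1/5·h[2]
Solving the 2×2 linear system over states ≠ 1 gives exactly h = [65/22, 0, 30/11] (h[1] = 0 is the target).

h = [2.9545, 0.0000, 2.7273]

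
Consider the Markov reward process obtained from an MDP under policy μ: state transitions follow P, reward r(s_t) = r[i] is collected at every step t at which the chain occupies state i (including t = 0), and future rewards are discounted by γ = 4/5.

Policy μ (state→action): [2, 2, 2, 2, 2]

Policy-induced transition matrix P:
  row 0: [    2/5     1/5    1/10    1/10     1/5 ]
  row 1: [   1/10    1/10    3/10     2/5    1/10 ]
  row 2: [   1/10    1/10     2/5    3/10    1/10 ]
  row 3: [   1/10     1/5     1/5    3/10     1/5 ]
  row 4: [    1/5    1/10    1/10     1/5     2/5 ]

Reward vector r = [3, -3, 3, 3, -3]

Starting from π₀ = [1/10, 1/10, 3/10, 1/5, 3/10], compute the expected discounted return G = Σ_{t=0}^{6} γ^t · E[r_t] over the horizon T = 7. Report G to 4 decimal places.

G = 3.2753

t=0: π = [0.1000, 0.1000, 0.3000, 0.2000, 0.3000], E[r] = 0.6000, γ^t·E[r] = 0.600000, running G = 0.600000
t=1: π = [0.1600, 0.1300, 0.2300, 0.2600, 0.2200], E[r] = 0.9000, γ^t·E[r] = 0.720000, running G = 1.320000
t=2: π = [0.1700, 0.1420, 0.2210, 0.2590, 0.2080], E[r] = 0.9000, γ^t·E[r] = 0.576000, running G = 1.896000
t=3: π = [0.1718, 0.1429, 0.2206, 0.2594, 0.2053], E[r] = 0.9108, γ^t·E[r] = 0.466330, running G = 2.362330
t=4: π = [0.1721, 0.1431, 0.2207, 0.2594, 0.2047], E[r] = 0.9130, γ^t·E[r] = 0.373973, running G = 2.736303
t=5: π = [0.1721, 0.1431, 0.2208, 0.2594, 0.2046], E[r] = 0.9138, γ^t·E[r] = 0.299420, running G = 3.035723
t=6: π = [0.1721, 0.1432, 0.2208, 0.2594, 0.2045], E[r] = 0.9140, γ^t·E[r] = 0.239592, running G = 3.275314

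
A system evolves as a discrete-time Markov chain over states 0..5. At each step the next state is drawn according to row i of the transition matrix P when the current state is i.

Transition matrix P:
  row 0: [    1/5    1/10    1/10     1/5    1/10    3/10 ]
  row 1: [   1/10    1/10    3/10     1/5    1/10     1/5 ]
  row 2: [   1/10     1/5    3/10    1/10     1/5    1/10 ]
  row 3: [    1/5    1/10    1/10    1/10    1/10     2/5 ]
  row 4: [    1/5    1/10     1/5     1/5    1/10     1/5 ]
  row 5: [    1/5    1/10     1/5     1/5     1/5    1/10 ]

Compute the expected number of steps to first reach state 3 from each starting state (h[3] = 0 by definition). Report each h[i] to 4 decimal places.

First-step conditioning: h[3] = 0; for i ≠ 3, h[i] = 1 + Σ_k P[i][k]·h[k].
  h[0] = 1 + 1/5·h[0] + 1/10·h[1] + 1/10·h[2] + 1/10·h[4] + 3/10·h[5]
  h[1] = 1 + 1/10·h[0] + 1/10·h[1] + 3/10·h[2] + 1/10·h[4] + 1/5·h[5]
  h[2] = 1 + 1/10·h[0] + 1/5·h[1] + 3/10·h[2] + 1/5·h[4] + 1/10·h[5]
  h[4] = 1 + 1/5·h[0] + 1/10·h[1] + 1/5·h[2] + 1/10·h[4] + 1/5·h[5]
  h[5] = 1 + 1/5·h[0] + 1/10·h[1] + 1/5·h[2] + 1/5·h[4] + 1/10·h[5]
Solving the 5×5 linear system over states ≠ 3 gives exactly h = [8690/1567, 8900/1567, 9790/1567, 0, 8790/1567, 8790/1567] (h[3] = 0 is the target).

h = [5.5456, 5.6796, 6.2476, 0.0000, 5.6094, 5.6094]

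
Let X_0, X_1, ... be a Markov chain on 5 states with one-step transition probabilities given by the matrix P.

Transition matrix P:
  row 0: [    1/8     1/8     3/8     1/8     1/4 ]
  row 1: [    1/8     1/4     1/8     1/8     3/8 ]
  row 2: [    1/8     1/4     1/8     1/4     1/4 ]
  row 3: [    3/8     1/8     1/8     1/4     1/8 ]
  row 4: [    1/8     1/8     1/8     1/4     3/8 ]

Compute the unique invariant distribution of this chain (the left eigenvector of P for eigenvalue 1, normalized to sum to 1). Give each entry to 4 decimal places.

π = [0.1768, 0.1670, 0.1692, 0.2070, 0.2800]

Balance equations π_j = Σ_i π_i·P[i][j]:
  π_0 = 1/8·π_0 + 1/8·π_1 + 1/8·π_2 + 3/8·π_3 + 1/8·π_4
  π_1 = 1/8·π_0 + 1/4·π_1 + 1/4·π_2 + 1/8·π_3 + 1/8·π_4
  π_2 = 3/8·π_0 + 1/8·π_1 + 1/8·π_2 + 1/8·π_3 + 1/8·π_4
  π_3 = 1/8·π_0 + 1/8·π_1 + 1/4·π_2 + 1/4·π_3 + 1/4·π_4
  normalize: π_0 + π_1 + π_2 + π_3 + π_4 = 1
Solving the linear system gives exactly π = [327/1850, 309/1850, 313/1850, 383/1850, 7/25].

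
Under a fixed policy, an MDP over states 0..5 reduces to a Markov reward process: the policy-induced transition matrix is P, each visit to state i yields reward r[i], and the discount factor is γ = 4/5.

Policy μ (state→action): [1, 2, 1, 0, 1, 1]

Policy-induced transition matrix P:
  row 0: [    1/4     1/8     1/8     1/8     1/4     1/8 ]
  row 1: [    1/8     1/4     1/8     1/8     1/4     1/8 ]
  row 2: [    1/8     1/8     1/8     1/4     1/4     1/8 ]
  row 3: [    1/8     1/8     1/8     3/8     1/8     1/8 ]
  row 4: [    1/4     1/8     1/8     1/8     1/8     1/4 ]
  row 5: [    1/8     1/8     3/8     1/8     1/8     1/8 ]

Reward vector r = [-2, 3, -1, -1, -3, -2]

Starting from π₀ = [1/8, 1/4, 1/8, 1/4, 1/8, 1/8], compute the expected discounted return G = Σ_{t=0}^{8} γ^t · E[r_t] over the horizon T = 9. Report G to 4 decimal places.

G = -4.1490

t=0: π = [0.1250, 0.2500, 0.1250, 0.2500, 0.1250, 0.1250], E[r] = -0.5000, γ^t·E[r] = -0.500000, running G = -0.500000
t=1: π = [0.1563, 0.1563, 0.1563, 0.2031, 0.1875, 0.1406], E[r] = -1.0469, γ^t·E[r] = -0.837500, running G = -1.337500
t=2: π = [0.1680, 0.1445, 0.1602, 0.1953, 0.1836, 0.1484], E[r] = -1.1055, γ^t·E[r] = -0.707500, running G = -2.045000
t=3: π = [0.1689, 0.1431, 0.1621, 0.1938, 0.1841, 0.1479], E[r] = -1.1128, γ^t·E[r] = -0.569750, running G = -2.614750
t=4: π = [0.1691, 0.1429, 0.1620, 0.1937, 0.1843, 0.1480], E[r] = -1.1141, γ^t·E[r] = -0.456350, running G = -3.071100
t=5: π = [0.1692, 0.1429, 0.1620, 0.1937, 0.1842, 0.1480], E[r] = -1.1143, γ^t·E[r] = -0.365123, running G = -3.436223
t=6: π = [0.1692, 0.1429, 0.1620, 0.1937, 0.1843, 0.1480], E[r] = -1.1143, γ^t·E[r] = -0.292104, running G = -3.728327
t=7: π = [0.1692, 0.1429, 0.1620, 0.1937, 0.1843, 0.1480], E[r] = -1.1143, γ^t·E[r] = -0.233684, running G = -3.962011
t=8: π = [0.1692, 0.1429, 0.1620, 0.1937, 0.1843, 0.1480], E[r] = -1.1143, γ^t·E[r] = -0.186947, running G = -4.148958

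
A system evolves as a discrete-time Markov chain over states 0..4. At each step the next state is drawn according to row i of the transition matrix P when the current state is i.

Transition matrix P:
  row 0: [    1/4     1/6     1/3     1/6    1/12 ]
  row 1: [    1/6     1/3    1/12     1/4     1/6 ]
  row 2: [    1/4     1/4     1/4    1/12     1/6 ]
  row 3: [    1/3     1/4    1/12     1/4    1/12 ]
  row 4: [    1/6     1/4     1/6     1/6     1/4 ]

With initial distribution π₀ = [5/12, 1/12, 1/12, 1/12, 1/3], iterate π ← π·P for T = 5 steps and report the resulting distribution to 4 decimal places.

t=0: π = [0.4167, 0.0833, 0.0833, 0.0833, 0.3333]
t=1: π = [0.2222, 0.2222, 0.2292, 0.1736, 0.1528]
t=2: π = [0.2332, 0.2500, 0.1898, 0.1806, 0.1464]
t=3: π = [0.2320, 0.2514, 0.1855, 0.1867, 0.1444]
t=4: π = [0.2326, 0.2516, 0.1843, 0.1877, 0.1438]
t=5: π = [0.2327, 0.2516, 0.1842, 0.1879, 0.1436]

π = [0.2327, 0.2516, 0.1842, 0.1879, 0.1436]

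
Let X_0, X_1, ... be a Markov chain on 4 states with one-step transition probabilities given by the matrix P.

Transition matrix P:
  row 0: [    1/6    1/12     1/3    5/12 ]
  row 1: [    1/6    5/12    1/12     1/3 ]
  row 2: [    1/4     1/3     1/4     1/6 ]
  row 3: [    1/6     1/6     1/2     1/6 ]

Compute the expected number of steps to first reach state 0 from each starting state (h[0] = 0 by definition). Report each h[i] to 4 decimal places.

h = [0.0000, 5.3892, 4.8862, 5.2096]

First-step conditioning: h[0] = 0; for i ≠ 0, h[i] = 1 + Σ_k P[i][k]·h[k].
  h[1] = 1 + 5/12·h[1] + 1/12·h[2] + 1/3·h[3]
  h[2] = 1 + 1/3·h[1] + 1/4·h[2] + 1/6·h[3]
  h[3] = 1 + 1/6·h[1] + 1/2·h[2] + 1/6·h[3]
Solving the 3×3 linear system over states ≠ 0 gives exactly h = [0, 900/167, 816/167, 870/167] (h[0] = 0 is the target).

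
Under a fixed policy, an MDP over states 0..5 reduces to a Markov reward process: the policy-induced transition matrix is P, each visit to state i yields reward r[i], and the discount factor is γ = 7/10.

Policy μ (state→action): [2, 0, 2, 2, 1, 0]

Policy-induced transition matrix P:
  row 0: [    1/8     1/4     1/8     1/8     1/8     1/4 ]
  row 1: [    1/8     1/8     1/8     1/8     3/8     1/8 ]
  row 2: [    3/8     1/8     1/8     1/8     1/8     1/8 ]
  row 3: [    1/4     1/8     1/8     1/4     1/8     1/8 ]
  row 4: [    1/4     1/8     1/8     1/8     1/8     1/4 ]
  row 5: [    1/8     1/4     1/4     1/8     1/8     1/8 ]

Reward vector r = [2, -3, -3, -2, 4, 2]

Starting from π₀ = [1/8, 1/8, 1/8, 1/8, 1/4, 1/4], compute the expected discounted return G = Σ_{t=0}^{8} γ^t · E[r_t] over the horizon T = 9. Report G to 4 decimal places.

G = 1.0889

t=0: π = [0.1250, 0.1250, 0.1250, 0.1250, 0.2500, 0.2500], E[r] = 0.7500, γ^t·E[r] = 0.750000, running G = 0.750000
t=1: π = [0.2031, 0.1719, 0.1563, 0.1406, 0.1563, 0.1719], E[r] = 0.1094, γ^t·E[r] = 0.076563, running G = 0.826563
t=2: π = [0.2012, 0.1719, 0.1465, 0.1426, 0.1680, 0.1699], E[r] = 0.1738, γ^t·E[r] = 0.085176, running G = 0.911738
t=3: π = [0.2004, 0.1714, 0.1462, 0.1428, 0.1680, 0.1711], E[r] = 0.1765, γ^t·E[r] = 0.060544, running G = 0.972282
t=4: π = [0.2004, 0.1714, 0.1464, 0.1429, 0.1678, 0.1711], E[r] = 0.1751, γ^t·E[r] = 0.042037, running G = 1.014319
t=5: π = [0.2004, 0.1714, 0.1464, 0.1429, 0.1679, 0.1710], E[r] = 0.1752, γ^t·E[r] = 0.029451, running G = 1.043770
t=6: π = [0.2004, 0.1714, 0.1464, 0.1429, 0.1679, 0.1710], E[r] = 0.1752, γ^t·E[r] = 0.020615, running G = 1.064385
t=7: π = [0.2004, 0.1714, 0.1464, 0.1429, 0.1679, 0.1710], E[r] = 0.1752, γ^t·E[r] = 0.014430, running G = 1.078815
t=8: π = [0.2004, 0.1714, 0.1464, 0.1429, 0.1679, 0.1710], E[r] = 0.1752, γ^t·E[r] = 0.010101, running G = 1.088916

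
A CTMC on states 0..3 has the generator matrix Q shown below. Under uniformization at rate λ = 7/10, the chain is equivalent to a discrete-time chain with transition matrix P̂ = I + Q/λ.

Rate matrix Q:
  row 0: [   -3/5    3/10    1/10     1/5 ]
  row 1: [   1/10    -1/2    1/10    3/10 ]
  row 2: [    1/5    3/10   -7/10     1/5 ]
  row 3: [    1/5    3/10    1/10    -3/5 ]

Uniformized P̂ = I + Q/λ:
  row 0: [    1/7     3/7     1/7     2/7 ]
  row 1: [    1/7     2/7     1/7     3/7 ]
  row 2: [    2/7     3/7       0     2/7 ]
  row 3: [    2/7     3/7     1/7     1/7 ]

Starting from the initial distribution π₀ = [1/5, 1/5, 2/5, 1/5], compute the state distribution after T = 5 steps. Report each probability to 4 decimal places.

π = [0.2032, 0.3750, 0.1250, 0.2968]

t=0: π = [0.2000, 0.2000, 0.4000, 0.2000]
t=1: π = [0.2286, 0.4000, 0.0857, 0.2857]
t=2: π = [0.1959, 0.3714, 0.1306, 0.3020]
t=3: π = [0.2047, 0.3755, 0.1242, 0.2956]
t=4: π = [0.2028, 0.3749, 0.1251, 0.2971]
t=5: π = [0.2032, 0.3750, 0.1250, 0.2968]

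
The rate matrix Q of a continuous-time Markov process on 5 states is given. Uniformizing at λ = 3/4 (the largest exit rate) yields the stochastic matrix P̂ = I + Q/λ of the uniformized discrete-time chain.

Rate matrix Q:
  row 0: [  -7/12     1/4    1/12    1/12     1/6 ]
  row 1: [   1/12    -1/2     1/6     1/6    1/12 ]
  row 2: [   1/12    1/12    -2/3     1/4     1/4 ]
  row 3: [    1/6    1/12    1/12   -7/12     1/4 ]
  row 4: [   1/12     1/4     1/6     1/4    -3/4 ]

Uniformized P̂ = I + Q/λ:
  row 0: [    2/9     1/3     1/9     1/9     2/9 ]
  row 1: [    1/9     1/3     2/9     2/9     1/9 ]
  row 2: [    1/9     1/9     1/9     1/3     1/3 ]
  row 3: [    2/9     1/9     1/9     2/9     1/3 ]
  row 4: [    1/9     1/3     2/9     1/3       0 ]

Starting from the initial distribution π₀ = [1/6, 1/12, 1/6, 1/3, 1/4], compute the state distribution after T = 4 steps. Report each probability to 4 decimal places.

π = [0.1555, 0.2436, 0.1600, 0.2445, 0.1963]

t=0: π = [0.1667, 0.0833, 0.1667, 0.3333, 0.2500]
t=1: π = [0.1667, 0.2222, 0.1481, 0.2500, 0.2130]
t=2: π = [0.1574, 0.2449, 0.1595, 0.2438, 0.1944]
t=3: π = [0.1557, 0.2437, 0.1599, 0.2441, 0.1966]
t=4: π = [0.1555, 0.2436, 0.1600, 0.2445, 0.1963]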